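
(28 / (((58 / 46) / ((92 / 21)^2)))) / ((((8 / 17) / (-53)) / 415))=-36395390440 / 1827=-19920848.63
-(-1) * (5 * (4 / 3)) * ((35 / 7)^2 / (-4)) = -125 / 3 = -41.67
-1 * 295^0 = -1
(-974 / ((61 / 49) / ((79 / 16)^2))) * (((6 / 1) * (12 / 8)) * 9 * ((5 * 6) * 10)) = -904743571725 / 1952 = -463495682.24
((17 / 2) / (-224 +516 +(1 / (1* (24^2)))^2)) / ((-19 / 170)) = -479416320 / 1840693267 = -0.26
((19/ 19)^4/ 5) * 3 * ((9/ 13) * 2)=54/ 65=0.83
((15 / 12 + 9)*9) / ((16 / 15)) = 5535 / 64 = 86.48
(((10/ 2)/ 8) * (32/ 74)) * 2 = 20/ 37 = 0.54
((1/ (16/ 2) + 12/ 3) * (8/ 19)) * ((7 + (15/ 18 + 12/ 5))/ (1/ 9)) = 30393/ 190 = 159.96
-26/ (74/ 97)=-1261/ 37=-34.08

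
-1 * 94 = -94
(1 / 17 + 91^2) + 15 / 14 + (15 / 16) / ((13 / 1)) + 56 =206387185 / 24752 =8338.20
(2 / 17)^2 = 4 / 289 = 0.01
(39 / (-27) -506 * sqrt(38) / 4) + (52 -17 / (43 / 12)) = 17729 / 387 -253 * sqrt(38) / 2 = -733.99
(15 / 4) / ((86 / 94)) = 705 / 172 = 4.10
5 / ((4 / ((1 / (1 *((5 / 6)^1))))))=3 / 2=1.50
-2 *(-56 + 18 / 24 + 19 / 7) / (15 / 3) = 1471 / 70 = 21.01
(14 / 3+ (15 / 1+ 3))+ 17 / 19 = 23.56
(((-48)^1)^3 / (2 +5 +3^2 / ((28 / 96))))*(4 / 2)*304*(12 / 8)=-706019328 / 265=-2664223.88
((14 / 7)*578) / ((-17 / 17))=-1156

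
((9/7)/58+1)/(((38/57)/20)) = 6225/203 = 30.67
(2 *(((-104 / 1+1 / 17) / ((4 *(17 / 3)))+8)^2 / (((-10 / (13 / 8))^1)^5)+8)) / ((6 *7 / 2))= 0.76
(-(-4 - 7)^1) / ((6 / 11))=121 / 6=20.17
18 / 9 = 2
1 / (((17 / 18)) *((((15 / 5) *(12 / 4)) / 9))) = 18 / 17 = 1.06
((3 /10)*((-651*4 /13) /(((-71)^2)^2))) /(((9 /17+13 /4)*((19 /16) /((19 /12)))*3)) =-118048 /424502131105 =-0.00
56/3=18.67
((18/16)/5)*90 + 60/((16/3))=63/2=31.50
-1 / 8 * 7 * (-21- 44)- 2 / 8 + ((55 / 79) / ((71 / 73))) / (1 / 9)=2829957 / 44872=63.07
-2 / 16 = -1 / 8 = -0.12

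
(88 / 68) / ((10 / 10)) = 22 / 17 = 1.29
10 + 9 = 19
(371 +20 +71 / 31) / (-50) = -6096 / 775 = -7.87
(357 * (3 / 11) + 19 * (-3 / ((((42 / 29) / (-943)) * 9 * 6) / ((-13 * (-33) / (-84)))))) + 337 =-716179085 / 232848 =-3075.74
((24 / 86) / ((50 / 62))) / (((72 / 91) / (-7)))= -19747 / 6450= -3.06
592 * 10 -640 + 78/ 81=142586/ 27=5280.96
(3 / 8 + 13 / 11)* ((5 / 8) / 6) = 685 / 4224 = 0.16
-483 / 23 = -21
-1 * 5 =-5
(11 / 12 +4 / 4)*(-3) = -23 / 4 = -5.75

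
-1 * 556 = -556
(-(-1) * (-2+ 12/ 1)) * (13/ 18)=65/ 9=7.22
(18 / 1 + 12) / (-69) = -10 / 23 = -0.43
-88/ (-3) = 88/ 3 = 29.33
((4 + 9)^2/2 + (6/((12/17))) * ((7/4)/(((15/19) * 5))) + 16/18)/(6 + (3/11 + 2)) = 1765313/163800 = 10.78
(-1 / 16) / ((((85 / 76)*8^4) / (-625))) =2375 / 278528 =0.01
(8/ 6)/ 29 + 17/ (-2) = -8.45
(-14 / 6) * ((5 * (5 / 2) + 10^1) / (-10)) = 21 / 4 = 5.25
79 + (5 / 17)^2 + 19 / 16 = 371187 / 4624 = 80.27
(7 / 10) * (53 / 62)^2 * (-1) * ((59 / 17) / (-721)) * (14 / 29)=1160117 / 975972380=0.00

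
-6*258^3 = -103041072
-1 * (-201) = 201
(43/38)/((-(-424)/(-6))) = -129/8056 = -0.02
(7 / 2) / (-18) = -7 / 36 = -0.19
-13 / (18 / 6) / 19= -13 / 57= -0.23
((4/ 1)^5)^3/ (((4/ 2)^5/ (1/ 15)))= 33554432/ 15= 2236962.13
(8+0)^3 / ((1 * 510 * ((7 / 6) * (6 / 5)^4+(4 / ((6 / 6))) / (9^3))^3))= 25222688085937500 / 358144774846810451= 0.07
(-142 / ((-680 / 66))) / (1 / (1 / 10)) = 2343 / 1700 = 1.38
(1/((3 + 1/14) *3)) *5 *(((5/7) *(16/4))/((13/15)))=1000/559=1.79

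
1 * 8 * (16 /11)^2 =2048 /121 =16.93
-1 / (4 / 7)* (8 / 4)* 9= -63 / 2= -31.50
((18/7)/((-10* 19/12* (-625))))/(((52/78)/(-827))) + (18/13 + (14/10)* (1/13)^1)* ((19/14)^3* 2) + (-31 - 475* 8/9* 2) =-8275925383643/9531112500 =-868.31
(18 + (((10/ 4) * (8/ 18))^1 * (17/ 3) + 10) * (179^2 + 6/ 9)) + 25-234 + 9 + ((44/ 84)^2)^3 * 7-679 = 6387121123678/ 12252303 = 521299.64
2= 2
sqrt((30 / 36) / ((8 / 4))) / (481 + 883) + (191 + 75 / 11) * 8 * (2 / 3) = sqrt(15) / 8184 + 34816 / 33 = 1055.03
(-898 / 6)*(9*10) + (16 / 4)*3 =-13458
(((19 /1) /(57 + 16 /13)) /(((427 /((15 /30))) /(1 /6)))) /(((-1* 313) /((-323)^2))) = -25769263 /1214085684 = -0.02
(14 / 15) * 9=42 / 5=8.40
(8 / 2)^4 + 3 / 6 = 513 / 2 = 256.50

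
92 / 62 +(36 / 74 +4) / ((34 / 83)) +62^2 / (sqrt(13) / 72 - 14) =-5193487570713 / 19811978449 - 276768 * sqrt(13) / 1016051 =-263.12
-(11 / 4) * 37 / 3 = -33.92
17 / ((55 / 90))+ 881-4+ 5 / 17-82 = 153922 / 187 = 823.11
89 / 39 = 2.28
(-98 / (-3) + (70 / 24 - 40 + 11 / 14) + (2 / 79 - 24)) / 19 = -183191 / 126084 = -1.45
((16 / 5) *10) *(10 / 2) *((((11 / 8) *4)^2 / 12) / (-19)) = -1210 / 57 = -21.23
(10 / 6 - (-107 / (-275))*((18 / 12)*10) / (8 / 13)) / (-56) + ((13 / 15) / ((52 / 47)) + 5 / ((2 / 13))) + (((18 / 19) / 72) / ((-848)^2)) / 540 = 15190228239337 / 454485233664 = 33.42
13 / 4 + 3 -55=-48.75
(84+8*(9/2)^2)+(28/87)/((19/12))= 135658/551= 246.20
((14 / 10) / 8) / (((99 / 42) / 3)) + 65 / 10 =1479 / 220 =6.72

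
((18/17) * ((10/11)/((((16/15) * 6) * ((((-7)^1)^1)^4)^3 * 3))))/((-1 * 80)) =-15/331305050443136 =-0.00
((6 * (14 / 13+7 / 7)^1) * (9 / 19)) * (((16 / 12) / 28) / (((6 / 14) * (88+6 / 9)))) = 0.01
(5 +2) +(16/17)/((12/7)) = 385/51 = 7.55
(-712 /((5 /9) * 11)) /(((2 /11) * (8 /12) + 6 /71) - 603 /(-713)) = -110.81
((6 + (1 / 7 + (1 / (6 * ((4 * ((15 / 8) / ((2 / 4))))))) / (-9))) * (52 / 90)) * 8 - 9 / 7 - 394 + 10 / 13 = -607215029 / 1658475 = -366.13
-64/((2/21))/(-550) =336/275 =1.22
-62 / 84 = -31 / 42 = -0.74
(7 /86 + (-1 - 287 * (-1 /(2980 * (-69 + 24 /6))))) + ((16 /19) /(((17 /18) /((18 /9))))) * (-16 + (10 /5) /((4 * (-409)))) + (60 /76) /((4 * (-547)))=-4432127631496566 /150470457573475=-29.46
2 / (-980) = -1 / 490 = -0.00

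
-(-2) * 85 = 170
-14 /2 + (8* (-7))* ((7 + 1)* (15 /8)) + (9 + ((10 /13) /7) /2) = -76253 /91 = -837.95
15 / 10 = 3 / 2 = 1.50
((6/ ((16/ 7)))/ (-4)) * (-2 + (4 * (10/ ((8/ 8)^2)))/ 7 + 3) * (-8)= 141/ 4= 35.25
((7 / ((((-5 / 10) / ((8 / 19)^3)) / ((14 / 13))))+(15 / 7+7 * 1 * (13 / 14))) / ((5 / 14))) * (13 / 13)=9384279 / 445835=21.05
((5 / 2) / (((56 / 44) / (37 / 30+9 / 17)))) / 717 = 9889 / 2047752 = 0.00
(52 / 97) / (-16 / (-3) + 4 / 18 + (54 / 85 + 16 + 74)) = 19890 / 3568921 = 0.01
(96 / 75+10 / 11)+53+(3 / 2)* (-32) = 7.19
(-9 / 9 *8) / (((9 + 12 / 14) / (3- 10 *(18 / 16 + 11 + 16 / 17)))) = 121534 / 1173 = 103.61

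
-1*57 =-57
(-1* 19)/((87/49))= -931/87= -10.70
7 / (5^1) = 7 / 5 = 1.40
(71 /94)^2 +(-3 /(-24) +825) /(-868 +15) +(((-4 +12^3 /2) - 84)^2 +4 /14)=63541305934903 /105519512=602175.89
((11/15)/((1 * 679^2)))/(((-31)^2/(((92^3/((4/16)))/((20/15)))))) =8565568/2215302005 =0.00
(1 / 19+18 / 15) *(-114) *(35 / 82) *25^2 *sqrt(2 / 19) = -1561875 *sqrt(38) / 779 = -12359.49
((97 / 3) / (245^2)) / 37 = 97 / 6662775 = 0.00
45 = 45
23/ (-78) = -23/ 78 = -0.29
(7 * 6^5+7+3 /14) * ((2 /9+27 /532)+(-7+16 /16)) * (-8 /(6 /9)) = 20898887729 /5586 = 3741297.48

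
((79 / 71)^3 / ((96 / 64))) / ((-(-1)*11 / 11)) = 986078 / 1073733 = 0.92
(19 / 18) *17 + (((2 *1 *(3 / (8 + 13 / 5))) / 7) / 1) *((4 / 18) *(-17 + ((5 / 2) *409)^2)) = 125578543 / 6678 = 18804.81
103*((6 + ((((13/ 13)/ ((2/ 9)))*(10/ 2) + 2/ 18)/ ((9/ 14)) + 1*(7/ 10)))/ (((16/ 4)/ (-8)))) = -8625.80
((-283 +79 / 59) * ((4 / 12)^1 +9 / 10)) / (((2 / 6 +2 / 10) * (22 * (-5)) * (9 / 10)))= 307433 / 46728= 6.58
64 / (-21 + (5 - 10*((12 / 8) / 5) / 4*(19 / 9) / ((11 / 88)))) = -96 / 43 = -2.23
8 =8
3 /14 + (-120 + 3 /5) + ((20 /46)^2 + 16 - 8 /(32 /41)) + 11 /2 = -7979719 /74060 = -107.75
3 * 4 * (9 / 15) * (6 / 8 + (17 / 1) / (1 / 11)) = 6759 / 5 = 1351.80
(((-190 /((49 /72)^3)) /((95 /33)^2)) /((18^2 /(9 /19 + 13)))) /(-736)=20072448 /4884198235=0.00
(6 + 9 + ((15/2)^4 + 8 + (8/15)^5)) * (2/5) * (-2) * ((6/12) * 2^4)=-77446667326/3796875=-20397.48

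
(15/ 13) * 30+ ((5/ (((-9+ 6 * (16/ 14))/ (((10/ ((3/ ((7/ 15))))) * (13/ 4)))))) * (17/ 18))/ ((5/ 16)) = -1.04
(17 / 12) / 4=17 / 48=0.35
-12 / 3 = -4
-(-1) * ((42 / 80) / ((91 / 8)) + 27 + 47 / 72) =129631 / 4680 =27.70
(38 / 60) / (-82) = -19 / 2460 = -0.01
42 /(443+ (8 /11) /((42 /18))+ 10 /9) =29106 /307985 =0.09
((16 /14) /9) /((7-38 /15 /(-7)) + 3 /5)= 10 /627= 0.02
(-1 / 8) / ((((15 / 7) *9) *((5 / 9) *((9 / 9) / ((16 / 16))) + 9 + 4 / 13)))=-91 / 138480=-0.00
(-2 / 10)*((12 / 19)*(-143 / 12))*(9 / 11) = 117 / 95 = 1.23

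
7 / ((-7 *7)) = -1 / 7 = -0.14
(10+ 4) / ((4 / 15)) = 105 / 2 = 52.50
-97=-97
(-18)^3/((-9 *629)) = 648/629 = 1.03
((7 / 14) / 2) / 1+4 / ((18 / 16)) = 137 / 36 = 3.81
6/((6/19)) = 19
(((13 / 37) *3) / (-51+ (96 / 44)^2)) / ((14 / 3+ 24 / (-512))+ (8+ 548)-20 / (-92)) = -6946368 / 170901716285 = -0.00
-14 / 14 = -1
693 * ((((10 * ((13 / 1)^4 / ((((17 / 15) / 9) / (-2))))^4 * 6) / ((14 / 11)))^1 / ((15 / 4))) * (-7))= -215657516855648002582876469040000 / 83521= -2582075368537828840445834000.00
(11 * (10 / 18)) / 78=55 / 702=0.08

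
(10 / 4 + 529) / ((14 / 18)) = 9567 / 14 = 683.36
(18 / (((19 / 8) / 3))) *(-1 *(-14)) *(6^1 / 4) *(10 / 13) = 90720 / 247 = 367.29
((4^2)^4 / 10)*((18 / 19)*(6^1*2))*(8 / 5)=56623104 / 475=119206.53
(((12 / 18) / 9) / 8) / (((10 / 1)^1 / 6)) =1 / 180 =0.01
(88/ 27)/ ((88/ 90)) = 10/ 3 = 3.33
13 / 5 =2.60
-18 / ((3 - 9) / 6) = 18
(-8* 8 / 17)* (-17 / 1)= 64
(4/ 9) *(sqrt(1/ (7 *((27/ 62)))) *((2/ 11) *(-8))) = -64 *sqrt(1302)/ 6237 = -0.37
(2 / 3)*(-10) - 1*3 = -29 / 3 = -9.67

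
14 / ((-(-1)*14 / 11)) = 11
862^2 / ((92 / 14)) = 2600654 / 23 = 113071.91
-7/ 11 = -0.64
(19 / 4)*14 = 133 / 2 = 66.50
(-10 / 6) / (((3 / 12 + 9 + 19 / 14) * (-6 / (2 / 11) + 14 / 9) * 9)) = 140 / 252153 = 0.00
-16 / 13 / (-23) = 16 / 299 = 0.05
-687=-687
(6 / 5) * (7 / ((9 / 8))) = 112 / 15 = 7.47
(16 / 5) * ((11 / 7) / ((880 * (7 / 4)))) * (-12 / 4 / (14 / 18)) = -0.01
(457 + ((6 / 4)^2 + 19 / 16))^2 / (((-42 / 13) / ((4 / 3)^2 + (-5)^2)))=-170036334637 / 96768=-1757154.58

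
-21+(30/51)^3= -102173/4913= -20.80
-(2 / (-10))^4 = -1 / 625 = -0.00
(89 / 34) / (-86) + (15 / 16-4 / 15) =112351 / 175440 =0.64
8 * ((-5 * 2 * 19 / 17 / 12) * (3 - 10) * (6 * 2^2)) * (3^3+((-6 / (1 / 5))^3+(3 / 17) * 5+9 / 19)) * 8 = -78058095360 / 289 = -270097215.78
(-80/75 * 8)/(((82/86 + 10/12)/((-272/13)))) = 2994176/29965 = 99.92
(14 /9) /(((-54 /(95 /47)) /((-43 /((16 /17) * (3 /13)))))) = 6319495 /548208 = 11.53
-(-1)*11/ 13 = 11/ 13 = 0.85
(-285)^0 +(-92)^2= 8465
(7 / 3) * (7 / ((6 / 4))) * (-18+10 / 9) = -14896 / 81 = -183.90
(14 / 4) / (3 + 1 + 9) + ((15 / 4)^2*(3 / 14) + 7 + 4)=41591 / 2912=14.28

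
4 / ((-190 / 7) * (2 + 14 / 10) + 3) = -28 / 625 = -0.04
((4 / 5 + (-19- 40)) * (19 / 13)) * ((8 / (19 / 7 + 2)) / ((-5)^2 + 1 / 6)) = -619248 / 107965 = -5.74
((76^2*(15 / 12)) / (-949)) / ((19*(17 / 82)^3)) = -209519840 / 4662437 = -44.94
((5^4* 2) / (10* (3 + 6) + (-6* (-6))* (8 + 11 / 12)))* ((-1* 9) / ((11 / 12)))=-45000 / 1507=-29.86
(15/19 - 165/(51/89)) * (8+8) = -1484000/323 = -4594.43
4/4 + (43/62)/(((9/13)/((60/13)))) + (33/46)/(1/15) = 16.38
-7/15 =-0.47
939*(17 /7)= 15963 /7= 2280.43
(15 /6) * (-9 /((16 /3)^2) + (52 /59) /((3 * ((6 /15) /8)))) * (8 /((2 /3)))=1259515 /7552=166.78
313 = 313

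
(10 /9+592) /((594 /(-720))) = -213520 /297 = -718.92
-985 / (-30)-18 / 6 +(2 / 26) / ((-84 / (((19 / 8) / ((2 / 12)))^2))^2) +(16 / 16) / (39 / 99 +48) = 30.30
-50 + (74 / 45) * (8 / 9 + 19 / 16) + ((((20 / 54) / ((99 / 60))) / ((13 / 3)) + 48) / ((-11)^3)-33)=-49100959741 / 616678920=-79.62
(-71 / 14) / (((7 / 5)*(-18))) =355 / 1764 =0.20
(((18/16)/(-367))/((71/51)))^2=210681/43453903936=0.00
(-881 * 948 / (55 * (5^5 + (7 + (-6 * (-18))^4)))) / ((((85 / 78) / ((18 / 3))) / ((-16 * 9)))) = 521157312 / 5889289175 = 0.09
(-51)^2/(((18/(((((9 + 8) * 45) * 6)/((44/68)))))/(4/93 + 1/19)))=635177205/6479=98036.30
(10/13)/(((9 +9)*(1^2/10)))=50/117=0.43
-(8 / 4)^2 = -4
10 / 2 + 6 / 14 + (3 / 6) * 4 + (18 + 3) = 199 / 7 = 28.43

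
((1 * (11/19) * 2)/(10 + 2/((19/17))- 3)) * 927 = 20394/167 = 122.12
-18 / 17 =-1.06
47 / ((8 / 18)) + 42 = 591 / 4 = 147.75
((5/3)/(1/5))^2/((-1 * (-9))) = 625/81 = 7.72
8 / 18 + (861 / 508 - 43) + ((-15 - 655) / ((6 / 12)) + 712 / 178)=-6295007 / 4572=-1376.86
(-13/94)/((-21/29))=377/1974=0.19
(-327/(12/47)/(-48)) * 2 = 5123/96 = 53.36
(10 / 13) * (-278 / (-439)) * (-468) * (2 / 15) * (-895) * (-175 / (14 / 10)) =-3400592.26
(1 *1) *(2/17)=2/17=0.12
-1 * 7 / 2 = -7 / 2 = -3.50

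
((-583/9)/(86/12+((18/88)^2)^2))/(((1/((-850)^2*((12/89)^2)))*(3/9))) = -227341962270720000/638462279987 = -356077.36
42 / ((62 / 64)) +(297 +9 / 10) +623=298919 / 310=964.25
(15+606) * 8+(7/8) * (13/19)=755227/152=4968.60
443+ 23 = 466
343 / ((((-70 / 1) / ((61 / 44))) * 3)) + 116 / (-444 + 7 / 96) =-142081733 / 56254440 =-2.53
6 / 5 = 1.20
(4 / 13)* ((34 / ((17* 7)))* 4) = 32 / 91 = 0.35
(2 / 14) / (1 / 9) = 9 / 7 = 1.29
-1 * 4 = -4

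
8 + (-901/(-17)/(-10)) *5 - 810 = -1657/2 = -828.50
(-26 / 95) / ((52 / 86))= -43 / 95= -0.45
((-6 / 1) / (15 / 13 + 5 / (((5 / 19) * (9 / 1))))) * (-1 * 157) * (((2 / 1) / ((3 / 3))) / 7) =110214 / 1337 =82.43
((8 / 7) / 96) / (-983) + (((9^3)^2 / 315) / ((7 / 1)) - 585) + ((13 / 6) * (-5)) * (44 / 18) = -9635865679 / 26010180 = -370.47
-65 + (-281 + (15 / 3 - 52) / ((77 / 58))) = -29368 / 77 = -381.40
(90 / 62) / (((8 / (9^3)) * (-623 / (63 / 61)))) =-295245 / 1346392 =-0.22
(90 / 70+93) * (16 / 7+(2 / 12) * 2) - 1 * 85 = 7935 / 49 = 161.94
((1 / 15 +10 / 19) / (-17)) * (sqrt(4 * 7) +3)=-338 * sqrt(7) / 4845-169 / 1615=-0.29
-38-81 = -119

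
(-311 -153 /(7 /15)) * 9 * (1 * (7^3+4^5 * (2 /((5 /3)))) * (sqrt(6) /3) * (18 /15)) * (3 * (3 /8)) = -711695322 * sqrt(6) /175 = -9961659.38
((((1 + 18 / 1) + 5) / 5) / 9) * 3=1.60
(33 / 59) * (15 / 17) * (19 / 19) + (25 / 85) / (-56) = 27425 / 56168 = 0.49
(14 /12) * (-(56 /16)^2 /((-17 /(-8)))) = -343 /51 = -6.73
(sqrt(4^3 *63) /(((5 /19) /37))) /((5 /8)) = 134976 *sqrt(7) /25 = 14284.52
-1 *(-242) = 242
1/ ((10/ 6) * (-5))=-3/ 25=-0.12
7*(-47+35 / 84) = -3913 / 12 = -326.08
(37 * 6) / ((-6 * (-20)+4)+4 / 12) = 666 / 373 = 1.79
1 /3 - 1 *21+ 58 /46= -19.41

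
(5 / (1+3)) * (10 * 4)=50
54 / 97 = 0.56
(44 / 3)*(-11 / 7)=-484 / 21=-23.05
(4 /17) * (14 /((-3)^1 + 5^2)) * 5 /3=140 /561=0.25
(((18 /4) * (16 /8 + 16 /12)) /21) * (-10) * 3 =-21.43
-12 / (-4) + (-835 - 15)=-847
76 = 76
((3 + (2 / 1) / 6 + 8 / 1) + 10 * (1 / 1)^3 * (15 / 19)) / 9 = 1096 / 513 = 2.14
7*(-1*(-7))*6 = 294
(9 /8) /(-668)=-9 /5344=-0.00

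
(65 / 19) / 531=65 / 10089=0.01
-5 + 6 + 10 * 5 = 51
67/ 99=0.68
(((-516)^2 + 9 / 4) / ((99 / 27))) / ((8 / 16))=3195099 / 22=145231.77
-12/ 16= -3/ 4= -0.75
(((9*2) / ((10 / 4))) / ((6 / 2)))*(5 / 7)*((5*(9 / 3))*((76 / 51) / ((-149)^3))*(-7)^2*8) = -255360 / 56235133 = -0.00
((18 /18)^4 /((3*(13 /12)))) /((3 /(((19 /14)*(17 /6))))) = 323 /819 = 0.39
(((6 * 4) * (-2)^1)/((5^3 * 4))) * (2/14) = -12/875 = -0.01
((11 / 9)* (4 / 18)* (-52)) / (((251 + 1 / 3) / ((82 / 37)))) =-3608 / 28971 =-0.12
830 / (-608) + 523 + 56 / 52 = 2065757 / 3952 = 522.71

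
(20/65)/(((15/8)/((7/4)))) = 56/195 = 0.29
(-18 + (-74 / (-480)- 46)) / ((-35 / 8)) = 2189 / 150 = 14.59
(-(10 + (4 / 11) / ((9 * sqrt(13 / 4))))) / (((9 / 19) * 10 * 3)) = -19 / 27 - 76 * sqrt(13) / 173745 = -0.71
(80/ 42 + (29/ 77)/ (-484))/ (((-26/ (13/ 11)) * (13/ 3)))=-212873/ 10658648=-0.02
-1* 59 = -59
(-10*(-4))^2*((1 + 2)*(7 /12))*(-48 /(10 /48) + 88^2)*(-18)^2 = 6816337920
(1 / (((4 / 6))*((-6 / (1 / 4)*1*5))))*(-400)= 5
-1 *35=-35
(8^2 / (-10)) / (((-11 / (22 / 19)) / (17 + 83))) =67.37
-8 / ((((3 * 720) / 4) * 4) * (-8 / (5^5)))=625 / 432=1.45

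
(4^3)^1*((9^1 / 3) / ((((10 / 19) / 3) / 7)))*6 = 229824 / 5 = 45964.80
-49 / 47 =-1.04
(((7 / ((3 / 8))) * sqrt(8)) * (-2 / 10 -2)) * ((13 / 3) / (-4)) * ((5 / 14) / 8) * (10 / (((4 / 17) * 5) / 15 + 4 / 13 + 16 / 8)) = 158015 * sqrt(2) / 9492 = 23.54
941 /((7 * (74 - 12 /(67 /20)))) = 63047 /33026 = 1.91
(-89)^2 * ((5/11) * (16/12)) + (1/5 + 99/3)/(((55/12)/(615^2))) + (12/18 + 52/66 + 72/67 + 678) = 6069649358/2211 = 2745205.50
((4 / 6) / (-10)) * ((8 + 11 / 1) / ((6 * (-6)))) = 19 / 540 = 0.04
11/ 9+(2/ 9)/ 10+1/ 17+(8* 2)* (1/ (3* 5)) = 1813/ 765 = 2.37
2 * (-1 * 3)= -6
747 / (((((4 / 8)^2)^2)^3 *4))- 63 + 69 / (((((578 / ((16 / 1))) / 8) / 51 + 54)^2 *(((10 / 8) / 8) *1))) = 412446744468837 / 539241125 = 764865.15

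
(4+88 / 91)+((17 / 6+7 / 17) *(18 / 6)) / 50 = 798521 / 154700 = 5.16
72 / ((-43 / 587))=-42264 / 43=-982.88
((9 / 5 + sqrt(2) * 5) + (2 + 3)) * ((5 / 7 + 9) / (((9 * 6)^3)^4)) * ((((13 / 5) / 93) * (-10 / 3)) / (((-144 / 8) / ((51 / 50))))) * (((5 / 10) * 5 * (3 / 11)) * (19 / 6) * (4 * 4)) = 1213511 / 61910074561640296635705600 + 71383 * sqrt(2) / 4952805964931223730856448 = 0.00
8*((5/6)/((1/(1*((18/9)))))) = 40/3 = 13.33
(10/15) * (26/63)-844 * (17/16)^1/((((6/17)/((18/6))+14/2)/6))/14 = -4914131/91476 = -53.72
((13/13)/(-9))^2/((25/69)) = 0.03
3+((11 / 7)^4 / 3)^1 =36250 / 7203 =5.03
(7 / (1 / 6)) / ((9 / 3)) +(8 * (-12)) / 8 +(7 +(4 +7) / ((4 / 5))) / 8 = 147 / 32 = 4.59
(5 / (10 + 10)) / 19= 1 / 76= 0.01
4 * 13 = 52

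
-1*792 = -792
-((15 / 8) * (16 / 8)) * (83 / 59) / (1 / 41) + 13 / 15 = -762607 / 3540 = -215.43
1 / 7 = 0.14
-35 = -35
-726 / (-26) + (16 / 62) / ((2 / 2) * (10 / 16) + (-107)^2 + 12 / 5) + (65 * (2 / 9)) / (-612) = 1091099328659 / 39108207294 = 27.90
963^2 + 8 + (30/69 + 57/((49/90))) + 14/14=1045273486/1127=927483.13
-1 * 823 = -823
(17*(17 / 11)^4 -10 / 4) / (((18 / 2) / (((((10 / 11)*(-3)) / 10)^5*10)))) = -373478715 / 2357947691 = -0.16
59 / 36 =1.64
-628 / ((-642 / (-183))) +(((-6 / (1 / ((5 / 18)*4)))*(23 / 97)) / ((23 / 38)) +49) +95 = -1171406 / 31137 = -37.62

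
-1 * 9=-9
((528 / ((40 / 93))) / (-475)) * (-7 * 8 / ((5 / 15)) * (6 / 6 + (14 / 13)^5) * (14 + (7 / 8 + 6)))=19569621632022 / 881820875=22192.29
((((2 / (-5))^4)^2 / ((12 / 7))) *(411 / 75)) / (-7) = -8768 / 29296875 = -0.00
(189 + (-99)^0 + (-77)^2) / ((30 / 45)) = 18357 / 2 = 9178.50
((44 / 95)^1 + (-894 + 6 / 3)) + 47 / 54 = -4569119 / 5130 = -890.67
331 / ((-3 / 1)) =-331 / 3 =-110.33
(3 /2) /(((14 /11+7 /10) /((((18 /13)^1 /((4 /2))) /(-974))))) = -1485 /2747654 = -0.00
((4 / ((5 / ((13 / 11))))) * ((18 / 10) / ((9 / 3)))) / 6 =26 / 275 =0.09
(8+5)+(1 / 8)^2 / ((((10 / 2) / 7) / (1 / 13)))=13.00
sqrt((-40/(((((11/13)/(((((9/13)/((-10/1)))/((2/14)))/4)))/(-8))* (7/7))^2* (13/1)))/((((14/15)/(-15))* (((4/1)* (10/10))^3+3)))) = 54* sqrt(30485)/9581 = 0.98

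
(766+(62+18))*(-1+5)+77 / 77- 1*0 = 3385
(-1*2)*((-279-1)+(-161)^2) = -51282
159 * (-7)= -1113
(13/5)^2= 169/25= 6.76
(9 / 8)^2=81 / 64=1.27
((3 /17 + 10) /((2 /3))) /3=173 /34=5.09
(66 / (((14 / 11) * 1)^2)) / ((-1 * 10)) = -3993 / 980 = -4.07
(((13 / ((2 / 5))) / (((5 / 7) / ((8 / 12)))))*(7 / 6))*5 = 3185 / 18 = 176.94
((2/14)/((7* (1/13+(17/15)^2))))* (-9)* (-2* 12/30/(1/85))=895050/97559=9.17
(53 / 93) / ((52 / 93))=53 / 52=1.02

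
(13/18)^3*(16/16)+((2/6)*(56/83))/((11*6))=0.38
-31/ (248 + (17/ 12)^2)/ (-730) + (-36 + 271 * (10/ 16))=133.38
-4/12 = -0.33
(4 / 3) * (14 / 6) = 28 / 9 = 3.11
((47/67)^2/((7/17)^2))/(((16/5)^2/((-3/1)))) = -47880075/56310016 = -0.85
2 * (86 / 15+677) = 20482 / 15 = 1365.47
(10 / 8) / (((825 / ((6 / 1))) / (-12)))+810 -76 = 40364 / 55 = 733.89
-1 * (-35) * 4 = 140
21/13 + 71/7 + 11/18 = 20261/1638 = 12.37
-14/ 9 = -1.56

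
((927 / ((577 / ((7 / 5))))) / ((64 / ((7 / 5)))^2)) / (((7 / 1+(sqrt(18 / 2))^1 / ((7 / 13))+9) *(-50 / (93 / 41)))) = -206992611 / 91448499200000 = -0.00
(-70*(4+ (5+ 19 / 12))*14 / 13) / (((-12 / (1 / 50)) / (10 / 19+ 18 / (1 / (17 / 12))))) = 6154547 / 177840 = 34.61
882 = 882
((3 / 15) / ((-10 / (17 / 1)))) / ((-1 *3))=17 / 150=0.11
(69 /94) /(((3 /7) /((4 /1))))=322 /47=6.85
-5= -5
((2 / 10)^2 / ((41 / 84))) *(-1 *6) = -504 / 1025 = -0.49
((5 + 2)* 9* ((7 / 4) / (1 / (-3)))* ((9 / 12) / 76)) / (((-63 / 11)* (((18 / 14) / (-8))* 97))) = -539 / 14744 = -0.04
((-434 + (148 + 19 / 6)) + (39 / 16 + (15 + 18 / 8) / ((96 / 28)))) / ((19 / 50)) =-660875 / 912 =-724.64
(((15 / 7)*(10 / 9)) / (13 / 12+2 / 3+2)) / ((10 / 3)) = 4 / 21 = 0.19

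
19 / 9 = 2.11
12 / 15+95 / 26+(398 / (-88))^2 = 3134537 / 125840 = 24.91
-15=-15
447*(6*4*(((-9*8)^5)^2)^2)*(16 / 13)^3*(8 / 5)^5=20182668007900620085570306040577762750744005443584 / 6865625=2939669441296403471726217000000000000000000.00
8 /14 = 4 /7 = 0.57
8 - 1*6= 2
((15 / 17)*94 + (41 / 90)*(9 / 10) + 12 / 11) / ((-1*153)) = -1579067 / 2861100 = -0.55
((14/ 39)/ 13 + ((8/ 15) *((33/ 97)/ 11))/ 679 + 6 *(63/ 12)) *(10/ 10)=10527879347/ 333925410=31.53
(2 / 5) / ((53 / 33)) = 0.25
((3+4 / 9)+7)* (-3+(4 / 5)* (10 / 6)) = -470 / 27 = -17.41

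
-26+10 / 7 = -172 / 7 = -24.57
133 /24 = 5.54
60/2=30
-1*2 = -2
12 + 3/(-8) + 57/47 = 4827/376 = 12.84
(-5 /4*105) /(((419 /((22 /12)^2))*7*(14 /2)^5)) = -3025 /338022384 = -0.00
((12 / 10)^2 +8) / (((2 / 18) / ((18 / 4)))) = 382.32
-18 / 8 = -9 / 4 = -2.25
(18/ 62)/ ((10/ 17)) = 153/ 310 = 0.49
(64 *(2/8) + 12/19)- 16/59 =18340/1121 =16.36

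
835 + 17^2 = 1124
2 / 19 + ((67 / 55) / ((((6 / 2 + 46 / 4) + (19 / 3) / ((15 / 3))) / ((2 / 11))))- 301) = -327185785 / 1087427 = -300.88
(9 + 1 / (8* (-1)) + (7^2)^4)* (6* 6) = 415066311 / 2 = 207533155.50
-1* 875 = -875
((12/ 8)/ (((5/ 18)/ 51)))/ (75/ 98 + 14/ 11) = 1484406/ 10985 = 135.13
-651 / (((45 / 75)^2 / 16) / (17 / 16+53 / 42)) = -67252.78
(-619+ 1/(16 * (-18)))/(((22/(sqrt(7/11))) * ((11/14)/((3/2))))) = -1247911 * sqrt(77)/255552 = -42.85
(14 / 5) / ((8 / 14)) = 49 / 10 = 4.90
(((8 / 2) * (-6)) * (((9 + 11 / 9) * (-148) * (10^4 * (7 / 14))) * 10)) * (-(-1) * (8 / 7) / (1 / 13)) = 566425600000 / 21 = 26972647619.05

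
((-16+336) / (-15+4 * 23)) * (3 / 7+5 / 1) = 12160 / 539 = 22.56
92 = 92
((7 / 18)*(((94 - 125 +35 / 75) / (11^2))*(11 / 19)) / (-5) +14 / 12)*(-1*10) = -332381 / 28215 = -11.78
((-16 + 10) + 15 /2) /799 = 3 /1598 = 0.00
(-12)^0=1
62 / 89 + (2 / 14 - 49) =-30004 / 623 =-48.16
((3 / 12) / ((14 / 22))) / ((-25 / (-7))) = 11 / 100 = 0.11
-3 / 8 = -0.38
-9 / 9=-1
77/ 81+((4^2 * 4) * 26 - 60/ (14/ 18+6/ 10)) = 4071341/ 2511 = 1621.40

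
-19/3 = -6.33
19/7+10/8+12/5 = 891/140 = 6.36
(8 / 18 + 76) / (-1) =-688 / 9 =-76.44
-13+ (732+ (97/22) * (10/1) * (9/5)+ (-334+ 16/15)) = 76796/165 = 465.43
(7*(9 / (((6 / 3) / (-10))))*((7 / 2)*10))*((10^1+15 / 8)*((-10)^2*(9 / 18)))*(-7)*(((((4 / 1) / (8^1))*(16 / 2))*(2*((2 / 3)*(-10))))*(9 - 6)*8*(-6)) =351918000000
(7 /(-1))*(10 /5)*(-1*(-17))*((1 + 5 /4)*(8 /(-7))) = 612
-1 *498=-498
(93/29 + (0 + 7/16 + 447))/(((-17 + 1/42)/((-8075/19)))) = 1866208575/165416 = 11281.91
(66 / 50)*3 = 99 / 25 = 3.96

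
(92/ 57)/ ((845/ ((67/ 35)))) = 6164/ 1685775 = 0.00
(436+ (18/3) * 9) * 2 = 980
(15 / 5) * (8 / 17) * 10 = 240 / 17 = 14.12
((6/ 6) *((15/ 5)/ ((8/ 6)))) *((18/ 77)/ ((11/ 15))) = 1215/ 1694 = 0.72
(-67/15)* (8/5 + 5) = -29.48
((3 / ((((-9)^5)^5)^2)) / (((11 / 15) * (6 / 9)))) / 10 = 0.00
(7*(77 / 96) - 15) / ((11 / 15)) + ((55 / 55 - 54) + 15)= -17881 / 352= -50.80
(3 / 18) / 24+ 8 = 1153 / 144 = 8.01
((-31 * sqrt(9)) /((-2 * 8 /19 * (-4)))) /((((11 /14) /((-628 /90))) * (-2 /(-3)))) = 647311 /1760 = 367.79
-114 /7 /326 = -57 /1141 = -0.05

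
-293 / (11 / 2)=-586 / 11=-53.27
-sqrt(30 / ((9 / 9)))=-sqrt(30)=-5.48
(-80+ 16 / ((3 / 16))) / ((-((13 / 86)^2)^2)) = -875213056 / 85683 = -10214.55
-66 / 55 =-6 / 5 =-1.20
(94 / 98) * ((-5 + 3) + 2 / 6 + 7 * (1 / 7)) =-0.64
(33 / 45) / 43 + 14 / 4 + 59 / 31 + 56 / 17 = 5924309 / 679830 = 8.71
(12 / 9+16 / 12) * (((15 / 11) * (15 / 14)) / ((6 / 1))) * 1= 50 / 77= 0.65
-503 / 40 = -12.58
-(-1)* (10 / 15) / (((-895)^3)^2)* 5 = 2 / 308382313546134375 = 0.00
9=9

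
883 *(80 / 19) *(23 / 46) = 35320 / 19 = 1858.95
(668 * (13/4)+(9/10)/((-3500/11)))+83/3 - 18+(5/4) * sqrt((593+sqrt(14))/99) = 5 * sqrt(11 * sqrt(14)+6523)/132+228969703/105000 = 2183.73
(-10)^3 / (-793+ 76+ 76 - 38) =1000 / 679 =1.47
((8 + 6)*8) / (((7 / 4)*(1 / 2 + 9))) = 128 / 19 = 6.74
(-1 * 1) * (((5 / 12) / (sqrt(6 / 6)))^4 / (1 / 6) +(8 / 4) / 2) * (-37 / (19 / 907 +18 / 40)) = 684771395 / 7381152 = 92.77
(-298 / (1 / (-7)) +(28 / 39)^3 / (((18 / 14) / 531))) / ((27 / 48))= 3980.16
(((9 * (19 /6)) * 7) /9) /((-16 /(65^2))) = -561925 /96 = -5853.39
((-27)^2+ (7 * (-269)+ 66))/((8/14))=-1904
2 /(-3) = -2 /3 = -0.67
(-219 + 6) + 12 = -201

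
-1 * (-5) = 5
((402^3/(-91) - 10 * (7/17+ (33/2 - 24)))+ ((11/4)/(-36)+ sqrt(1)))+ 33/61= -9700081737349/13588848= -713826.64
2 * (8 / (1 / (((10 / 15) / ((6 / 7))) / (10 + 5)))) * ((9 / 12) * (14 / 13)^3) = 76832 / 98865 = 0.78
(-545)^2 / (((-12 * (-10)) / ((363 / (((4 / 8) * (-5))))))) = -1437601 / 4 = -359400.25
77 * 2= 154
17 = 17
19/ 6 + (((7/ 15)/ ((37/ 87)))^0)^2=25/ 6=4.17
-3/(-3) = 1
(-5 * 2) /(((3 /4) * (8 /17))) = -85 /3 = -28.33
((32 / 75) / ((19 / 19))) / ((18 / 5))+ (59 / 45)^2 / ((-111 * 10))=262919 / 2247750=0.12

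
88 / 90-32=-1396 / 45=-31.02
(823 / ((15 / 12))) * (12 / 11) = 39504 / 55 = 718.25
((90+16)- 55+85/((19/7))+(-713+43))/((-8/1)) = 5583/76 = 73.46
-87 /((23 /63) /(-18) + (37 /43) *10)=-4242294 /418591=-10.13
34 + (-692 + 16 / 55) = -36174 / 55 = -657.71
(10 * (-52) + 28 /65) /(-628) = 8443 /10205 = 0.83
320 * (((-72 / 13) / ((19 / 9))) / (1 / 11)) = -2280960 / 247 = -9234.66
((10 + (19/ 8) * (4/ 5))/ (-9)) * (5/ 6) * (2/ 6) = -119/ 324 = -0.37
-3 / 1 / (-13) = 3 / 13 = 0.23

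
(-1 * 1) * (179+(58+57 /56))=-13329 /56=-238.02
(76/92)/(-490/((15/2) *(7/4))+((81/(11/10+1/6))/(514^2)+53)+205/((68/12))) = 4864112556/305260881083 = 0.02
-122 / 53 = -2.30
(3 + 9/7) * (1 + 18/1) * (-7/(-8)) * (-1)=-285/4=-71.25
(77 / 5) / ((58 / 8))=308 / 145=2.12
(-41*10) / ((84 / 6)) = -205 / 7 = -29.29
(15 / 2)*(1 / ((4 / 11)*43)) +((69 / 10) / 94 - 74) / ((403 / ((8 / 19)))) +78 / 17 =52515902879 / 10522861960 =4.99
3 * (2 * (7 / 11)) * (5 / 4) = 105 / 22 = 4.77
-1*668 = -668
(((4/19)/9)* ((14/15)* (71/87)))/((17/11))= 43736/3793635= 0.01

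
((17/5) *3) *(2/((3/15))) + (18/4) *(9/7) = 1509/14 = 107.79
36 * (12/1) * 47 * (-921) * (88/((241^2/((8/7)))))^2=-9268011270144/165296725489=-56.07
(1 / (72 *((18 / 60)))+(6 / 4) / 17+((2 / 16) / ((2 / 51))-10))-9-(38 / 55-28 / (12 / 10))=2813083 / 403920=6.96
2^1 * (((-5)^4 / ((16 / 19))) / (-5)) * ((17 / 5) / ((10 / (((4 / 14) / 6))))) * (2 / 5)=-323 / 168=-1.92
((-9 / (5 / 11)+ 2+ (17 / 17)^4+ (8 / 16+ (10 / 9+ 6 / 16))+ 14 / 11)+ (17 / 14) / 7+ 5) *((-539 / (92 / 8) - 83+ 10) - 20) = 1170.39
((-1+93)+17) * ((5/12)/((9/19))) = 10355/108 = 95.88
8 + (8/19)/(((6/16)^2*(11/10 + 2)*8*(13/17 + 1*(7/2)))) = 1234184/153729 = 8.03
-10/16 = -5/8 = -0.62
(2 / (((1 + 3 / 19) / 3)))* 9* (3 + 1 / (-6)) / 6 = 969 / 44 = 22.02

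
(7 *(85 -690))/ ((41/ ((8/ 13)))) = -33880/ 533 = -63.56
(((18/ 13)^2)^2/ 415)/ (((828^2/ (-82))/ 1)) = -6642/ 6270139135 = -0.00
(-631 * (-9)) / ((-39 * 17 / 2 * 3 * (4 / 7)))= -4417 / 442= -9.99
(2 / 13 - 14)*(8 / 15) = -96 / 13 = -7.38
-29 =-29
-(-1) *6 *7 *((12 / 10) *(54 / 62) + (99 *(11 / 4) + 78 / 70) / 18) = 422683 / 620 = 681.75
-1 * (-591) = 591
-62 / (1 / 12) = -744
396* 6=2376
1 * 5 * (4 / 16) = 5 / 4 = 1.25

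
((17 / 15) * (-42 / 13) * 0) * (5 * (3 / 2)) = 0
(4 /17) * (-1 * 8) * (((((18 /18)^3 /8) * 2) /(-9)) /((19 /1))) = 8 /2907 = 0.00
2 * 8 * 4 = 64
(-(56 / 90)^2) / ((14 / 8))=-448 / 2025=-0.22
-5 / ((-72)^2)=-0.00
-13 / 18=-0.72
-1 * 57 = -57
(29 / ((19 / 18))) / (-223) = -522 / 4237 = -0.12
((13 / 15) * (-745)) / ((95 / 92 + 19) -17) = -178204 / 837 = -212.91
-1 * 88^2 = -7744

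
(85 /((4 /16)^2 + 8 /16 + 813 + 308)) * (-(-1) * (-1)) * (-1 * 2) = 544 /3589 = 0.15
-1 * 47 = -47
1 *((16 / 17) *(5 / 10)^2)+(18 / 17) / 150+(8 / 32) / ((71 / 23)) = 39027 / 120700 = 0.32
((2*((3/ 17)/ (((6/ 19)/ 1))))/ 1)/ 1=19/ 17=1.12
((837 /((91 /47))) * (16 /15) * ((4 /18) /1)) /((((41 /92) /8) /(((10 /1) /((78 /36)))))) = 411783168 /48503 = 8489.85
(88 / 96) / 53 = 11 / 636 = 0.02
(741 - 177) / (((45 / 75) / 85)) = 79900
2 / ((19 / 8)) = 16 / 19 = 0.84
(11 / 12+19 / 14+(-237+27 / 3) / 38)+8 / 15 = -447 / 140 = -3.19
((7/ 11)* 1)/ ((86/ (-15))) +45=42465/ 946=44.89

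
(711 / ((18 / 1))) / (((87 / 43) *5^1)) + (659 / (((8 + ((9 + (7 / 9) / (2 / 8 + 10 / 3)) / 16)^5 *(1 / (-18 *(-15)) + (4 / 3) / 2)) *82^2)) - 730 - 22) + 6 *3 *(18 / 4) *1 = -79354542834094358075635476317 / 118957486724912200662694230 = -667.08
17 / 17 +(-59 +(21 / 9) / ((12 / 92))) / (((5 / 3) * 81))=169 / 243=0.70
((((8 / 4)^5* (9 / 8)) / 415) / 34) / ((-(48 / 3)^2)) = -9 / 903040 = -0.00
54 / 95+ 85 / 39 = 10181 / 3705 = 2.75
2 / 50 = 1 / 25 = 0.04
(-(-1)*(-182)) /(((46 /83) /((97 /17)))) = -732641 /391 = -1873.76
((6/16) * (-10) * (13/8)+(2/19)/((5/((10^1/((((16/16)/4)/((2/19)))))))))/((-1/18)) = 108.09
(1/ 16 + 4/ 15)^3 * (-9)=-493039/ 1536000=-0.32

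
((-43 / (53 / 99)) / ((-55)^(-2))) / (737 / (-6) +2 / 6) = 5150970 / 2597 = 1983.43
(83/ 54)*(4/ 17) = 166/ 459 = 0.36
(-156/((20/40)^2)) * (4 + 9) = -8112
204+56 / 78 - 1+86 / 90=119734 / 585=204.67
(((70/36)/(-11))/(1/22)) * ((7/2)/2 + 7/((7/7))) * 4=-1225/9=-136.11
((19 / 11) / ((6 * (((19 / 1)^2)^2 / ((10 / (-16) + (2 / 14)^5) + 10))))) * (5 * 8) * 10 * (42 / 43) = 63026650 / 7789581107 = 0.01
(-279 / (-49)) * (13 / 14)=3627 / 686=5.29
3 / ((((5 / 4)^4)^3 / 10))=100663296 / 48828125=2.06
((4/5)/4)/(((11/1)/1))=1/55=0.02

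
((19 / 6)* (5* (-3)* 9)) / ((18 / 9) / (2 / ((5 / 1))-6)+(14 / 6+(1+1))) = -107.51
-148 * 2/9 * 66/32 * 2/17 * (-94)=38258/51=750.16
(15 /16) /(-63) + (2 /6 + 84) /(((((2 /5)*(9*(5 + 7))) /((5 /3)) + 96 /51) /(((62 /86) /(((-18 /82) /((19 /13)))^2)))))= 4044914867065 /41731299792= 96.93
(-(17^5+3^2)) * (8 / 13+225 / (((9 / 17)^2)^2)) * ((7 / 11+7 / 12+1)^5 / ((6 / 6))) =-41622466376325020064974333 / 189893693164032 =-219188250451.11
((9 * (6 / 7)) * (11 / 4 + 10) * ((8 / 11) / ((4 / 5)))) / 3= 2295 / 77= 29.81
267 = 267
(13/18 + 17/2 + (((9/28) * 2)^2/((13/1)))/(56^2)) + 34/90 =383545749/39952640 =9.60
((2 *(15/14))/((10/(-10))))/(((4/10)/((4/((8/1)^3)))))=-75/1792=-0.04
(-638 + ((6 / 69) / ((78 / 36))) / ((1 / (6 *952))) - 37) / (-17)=133281 / 5083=26.22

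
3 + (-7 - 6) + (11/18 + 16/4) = -97/18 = -5.39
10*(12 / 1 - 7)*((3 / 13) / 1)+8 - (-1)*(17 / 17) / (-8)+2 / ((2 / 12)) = 3267 / 104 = 31.41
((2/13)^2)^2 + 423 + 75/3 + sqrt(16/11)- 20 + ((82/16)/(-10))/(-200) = 4*sqrt(11)/11 + 195587155001/456976000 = 429.21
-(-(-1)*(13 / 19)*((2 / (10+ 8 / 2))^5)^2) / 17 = -13 / 91239505427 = -0.00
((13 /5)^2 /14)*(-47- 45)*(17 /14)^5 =-5518984159 /47059600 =-117.28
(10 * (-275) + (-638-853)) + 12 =-4229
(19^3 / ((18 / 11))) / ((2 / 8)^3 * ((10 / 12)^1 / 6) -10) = -9657472 / 23035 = -419.25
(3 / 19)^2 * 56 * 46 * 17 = 394128 / 361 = 1091.77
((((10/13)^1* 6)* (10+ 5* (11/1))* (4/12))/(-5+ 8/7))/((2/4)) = -1400/27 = -51.85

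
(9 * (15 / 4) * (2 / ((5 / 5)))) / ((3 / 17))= 765 / 2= 382.50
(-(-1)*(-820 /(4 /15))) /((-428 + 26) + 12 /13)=13325 /1738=7.67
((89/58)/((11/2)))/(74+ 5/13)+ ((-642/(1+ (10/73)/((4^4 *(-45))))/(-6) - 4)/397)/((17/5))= 254844776053/3183201059533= 0.08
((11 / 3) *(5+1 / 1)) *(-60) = -1320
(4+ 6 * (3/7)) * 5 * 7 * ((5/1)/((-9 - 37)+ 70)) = 575/12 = 47.92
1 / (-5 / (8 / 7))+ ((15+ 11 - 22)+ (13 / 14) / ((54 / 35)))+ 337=1290391 / 3780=341.37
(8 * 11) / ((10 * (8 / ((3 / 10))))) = 33 / 100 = 0.33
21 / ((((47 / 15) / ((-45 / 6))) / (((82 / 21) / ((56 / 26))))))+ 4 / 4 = -118609 / 1316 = -90.13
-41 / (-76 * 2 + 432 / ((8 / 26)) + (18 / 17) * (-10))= -697 / 21104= -0.03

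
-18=-18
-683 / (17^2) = -683 / 289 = -2.36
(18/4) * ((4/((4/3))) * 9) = 243/2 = 121.50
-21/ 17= -1.24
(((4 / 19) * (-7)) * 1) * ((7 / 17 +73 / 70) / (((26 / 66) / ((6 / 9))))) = -76164 / 20995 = -3.63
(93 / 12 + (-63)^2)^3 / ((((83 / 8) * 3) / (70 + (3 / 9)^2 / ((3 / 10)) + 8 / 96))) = 30626151555215587 / 215136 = 142357167350.96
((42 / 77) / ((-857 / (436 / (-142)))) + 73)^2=2387441198379601 / 447985246489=5329.29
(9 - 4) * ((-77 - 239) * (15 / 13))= -23700 / 13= -1823.08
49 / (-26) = -49 / 26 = -1.88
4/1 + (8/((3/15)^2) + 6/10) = 1023/5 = 204.60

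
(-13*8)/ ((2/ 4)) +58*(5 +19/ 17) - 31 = 1969/ 17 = 115.82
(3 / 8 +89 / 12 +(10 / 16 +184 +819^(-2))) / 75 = 516262387 / 201228300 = 2.57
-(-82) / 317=82 / 317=0.26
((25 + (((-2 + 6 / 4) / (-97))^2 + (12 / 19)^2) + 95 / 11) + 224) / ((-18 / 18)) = -38564032459 / 149452556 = -258.04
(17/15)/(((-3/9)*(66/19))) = -323/330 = -0.98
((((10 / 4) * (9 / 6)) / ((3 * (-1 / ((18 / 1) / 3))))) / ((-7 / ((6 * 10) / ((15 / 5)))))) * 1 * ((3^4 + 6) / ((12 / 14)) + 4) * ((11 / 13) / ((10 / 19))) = 661485 / 182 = 3634.53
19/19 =1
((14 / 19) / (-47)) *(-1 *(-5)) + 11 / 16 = 8703 / 14288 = 0.61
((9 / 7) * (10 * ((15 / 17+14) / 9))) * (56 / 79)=20240 / 1343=15.07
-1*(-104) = 104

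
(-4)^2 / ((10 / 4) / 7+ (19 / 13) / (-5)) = 14560 / 59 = 246.78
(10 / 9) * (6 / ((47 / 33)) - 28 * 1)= -26.43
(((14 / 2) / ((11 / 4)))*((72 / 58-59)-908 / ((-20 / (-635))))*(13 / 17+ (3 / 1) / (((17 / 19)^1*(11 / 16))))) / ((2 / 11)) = -1124824120 / 493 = -2281590.51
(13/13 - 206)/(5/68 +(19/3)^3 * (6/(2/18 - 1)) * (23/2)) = 27880/2681859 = 0.01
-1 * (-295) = 295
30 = 30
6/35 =0.17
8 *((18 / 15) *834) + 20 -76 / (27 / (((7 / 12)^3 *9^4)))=348847 / 80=4360.59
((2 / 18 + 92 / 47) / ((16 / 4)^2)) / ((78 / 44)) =9625 / 131976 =0.07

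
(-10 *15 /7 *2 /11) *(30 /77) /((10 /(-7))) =900 /847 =1.06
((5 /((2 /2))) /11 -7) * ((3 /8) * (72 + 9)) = -2187 /11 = -198.82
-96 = -96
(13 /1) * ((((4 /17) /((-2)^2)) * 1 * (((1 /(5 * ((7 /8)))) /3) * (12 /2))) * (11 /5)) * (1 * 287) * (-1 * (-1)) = 93808 /425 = 220.72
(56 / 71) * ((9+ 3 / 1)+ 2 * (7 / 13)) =9520 / 923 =10.31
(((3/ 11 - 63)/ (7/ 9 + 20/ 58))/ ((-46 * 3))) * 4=5220/ 3223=1.62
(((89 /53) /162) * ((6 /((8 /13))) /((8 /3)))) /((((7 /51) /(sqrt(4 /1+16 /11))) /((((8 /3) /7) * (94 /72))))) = 924443 * sqrt(165) /37022832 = 0.32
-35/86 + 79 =6759/86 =78.59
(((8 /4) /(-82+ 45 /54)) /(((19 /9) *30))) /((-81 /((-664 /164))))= -332 /17071785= -0.00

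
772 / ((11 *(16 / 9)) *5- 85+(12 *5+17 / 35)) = 121590 / 11539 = 10.54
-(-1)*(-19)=-19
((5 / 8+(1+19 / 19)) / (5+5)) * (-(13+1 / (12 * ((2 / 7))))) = -2233 / 640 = -3.49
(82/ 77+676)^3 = 141697811542104/ 456533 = 310378026.43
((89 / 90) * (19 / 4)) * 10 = 1691 / 36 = 46.97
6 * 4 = 24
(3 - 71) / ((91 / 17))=-1156 / 91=-12.70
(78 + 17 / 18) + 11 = 1619 / 18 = 89.94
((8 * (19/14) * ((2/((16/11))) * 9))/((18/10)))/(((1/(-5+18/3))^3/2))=1045/7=149.29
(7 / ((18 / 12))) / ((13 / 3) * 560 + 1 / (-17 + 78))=854 / 444083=0.00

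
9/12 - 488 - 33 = -2081/4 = -520.25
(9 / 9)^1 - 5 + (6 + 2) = 4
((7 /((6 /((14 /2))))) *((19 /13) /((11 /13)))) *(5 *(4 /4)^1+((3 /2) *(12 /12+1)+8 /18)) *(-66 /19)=-3724 /9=-413.78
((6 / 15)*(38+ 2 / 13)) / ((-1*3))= -992 / 195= -5.09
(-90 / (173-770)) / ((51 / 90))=900 / 3383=0.27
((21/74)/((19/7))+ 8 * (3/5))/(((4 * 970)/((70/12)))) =80451/10910560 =0.01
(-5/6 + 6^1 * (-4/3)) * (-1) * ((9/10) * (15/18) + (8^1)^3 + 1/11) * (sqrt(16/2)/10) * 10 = 1195945 * sqrt(2)/132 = 12813.04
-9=-9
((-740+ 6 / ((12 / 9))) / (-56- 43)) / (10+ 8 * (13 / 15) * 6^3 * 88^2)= 7355 / 11481450156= 0.00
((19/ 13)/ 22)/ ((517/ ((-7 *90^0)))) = -133/ 147862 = -0.00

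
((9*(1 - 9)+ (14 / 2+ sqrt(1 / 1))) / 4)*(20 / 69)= -4.64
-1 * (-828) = 828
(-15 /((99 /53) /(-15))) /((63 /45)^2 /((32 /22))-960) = -0.13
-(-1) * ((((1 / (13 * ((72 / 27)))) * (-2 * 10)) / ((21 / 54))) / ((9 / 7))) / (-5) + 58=58.23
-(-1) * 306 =306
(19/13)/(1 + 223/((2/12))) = 19/17407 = 0.00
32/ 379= 0.08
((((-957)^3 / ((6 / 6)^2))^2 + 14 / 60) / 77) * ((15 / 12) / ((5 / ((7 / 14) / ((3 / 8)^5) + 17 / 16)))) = 1227307167181356671907635 / 7185024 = 170814623191426593.97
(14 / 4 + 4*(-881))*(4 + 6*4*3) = -267558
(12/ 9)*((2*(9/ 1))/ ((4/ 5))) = 30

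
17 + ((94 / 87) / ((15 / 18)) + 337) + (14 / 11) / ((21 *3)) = 5100572 / 14355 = 355.32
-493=-493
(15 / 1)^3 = 3375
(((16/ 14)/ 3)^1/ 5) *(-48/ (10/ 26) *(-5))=1664/ 35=47.54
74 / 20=37 / 10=3.70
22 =22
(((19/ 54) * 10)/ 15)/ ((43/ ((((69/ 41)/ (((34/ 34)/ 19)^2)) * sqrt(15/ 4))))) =157757 * sqrt(15)/ 95202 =6.42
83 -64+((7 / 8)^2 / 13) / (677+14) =10923377 / 574912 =19.00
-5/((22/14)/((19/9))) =-665/99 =-6.72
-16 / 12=-4 / 3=-1.33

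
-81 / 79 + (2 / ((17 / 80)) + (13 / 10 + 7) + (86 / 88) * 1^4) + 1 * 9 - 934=-268081577 / 295460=-907.34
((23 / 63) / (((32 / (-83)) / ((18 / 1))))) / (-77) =1909 / 8624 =0.22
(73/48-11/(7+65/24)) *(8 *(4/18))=4337/6291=0.69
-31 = -31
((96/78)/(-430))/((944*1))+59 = 19458789/329810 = 59.00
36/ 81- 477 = -4289/ 9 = -476.56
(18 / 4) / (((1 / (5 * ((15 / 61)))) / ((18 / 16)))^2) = 4100625 / 476288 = 8.61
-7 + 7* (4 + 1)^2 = 168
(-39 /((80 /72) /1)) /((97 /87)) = -30537 /970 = -31.48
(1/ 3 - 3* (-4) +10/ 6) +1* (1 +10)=25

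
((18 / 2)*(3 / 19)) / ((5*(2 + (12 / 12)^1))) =9 / 95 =0.09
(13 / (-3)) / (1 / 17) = -221 / 3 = -73.67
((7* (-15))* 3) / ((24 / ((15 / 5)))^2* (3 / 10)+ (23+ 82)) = -175 / 69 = -2.54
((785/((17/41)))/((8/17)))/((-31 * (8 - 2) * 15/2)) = -6437/2232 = -2.88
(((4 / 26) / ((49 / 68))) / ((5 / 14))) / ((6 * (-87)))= -136 / 118755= -0.00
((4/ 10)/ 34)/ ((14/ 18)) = 9/ 595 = 0.02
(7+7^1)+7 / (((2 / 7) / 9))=469 / 2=234.50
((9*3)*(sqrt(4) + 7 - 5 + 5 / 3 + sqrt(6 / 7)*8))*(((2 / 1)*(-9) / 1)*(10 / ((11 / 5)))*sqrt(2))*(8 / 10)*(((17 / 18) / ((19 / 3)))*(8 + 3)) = -881280*sqrt(21) / 133 - 312120*sqrt(2) / 19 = -53596.71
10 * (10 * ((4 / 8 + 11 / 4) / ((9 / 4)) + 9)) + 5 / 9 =1045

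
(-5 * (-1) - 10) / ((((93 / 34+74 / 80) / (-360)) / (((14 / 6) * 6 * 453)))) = 7762608000 / 2489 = 3118765.77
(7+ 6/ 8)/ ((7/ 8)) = 62/ 7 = 8.86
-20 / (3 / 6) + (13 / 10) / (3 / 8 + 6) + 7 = -8363 / 255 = -32.80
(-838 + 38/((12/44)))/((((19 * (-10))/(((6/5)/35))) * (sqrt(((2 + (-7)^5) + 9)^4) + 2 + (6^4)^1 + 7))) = 2096/4690027561625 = 0.00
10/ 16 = 5/ 8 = 0.62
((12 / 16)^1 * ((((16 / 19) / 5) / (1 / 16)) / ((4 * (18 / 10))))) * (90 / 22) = 1.15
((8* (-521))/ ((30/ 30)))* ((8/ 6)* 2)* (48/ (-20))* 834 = 111235584/ 5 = 22247116.80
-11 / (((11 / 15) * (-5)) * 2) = 3 / 2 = 1.50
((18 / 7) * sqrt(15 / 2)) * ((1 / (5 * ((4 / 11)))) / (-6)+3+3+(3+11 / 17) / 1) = 67.29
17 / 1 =17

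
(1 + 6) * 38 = 266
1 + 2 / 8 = 5 / 4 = 1.25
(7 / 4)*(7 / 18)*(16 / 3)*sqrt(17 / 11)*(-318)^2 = 1101128*sqrt(187) / 33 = 456293.91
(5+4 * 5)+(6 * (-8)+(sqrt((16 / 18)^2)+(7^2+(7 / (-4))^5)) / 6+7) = -576223 / 55296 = -10.42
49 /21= 7 /3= 2.33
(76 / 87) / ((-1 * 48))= -19 / 1044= -0.02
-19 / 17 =-1.12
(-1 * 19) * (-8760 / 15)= 11096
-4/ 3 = -1.33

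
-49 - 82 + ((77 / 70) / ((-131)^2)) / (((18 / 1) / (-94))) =-202328707 / 1544490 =-131.00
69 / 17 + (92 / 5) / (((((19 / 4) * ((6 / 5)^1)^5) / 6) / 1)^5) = 175809739288921665511 / 37573528899849954048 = 4.68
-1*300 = -300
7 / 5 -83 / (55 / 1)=-6 / 55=-0.11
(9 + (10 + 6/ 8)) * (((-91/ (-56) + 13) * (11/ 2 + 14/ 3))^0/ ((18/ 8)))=8.78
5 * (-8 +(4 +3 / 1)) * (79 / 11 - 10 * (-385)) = -212145 / 11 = -19285.91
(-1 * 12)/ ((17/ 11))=-132/ 17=-7.76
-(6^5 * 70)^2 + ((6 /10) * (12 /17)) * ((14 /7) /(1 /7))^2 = -25184162296944 /85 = -296284262316.99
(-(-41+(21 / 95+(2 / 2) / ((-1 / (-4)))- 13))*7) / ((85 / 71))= 2350313 / 8075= 291.06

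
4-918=-914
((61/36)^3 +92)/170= 4519333/7931520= 0.57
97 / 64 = 1.52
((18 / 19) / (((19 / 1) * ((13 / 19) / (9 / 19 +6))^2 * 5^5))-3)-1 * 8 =-2096912053 / 190653125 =-11.00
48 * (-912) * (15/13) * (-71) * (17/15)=52837632/13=4064433.23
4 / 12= 1 / 3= 0.33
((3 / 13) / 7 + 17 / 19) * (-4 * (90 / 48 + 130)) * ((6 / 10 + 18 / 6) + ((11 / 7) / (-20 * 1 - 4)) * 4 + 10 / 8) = -2245.25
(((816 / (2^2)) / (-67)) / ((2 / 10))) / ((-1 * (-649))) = -1020 / 43483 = -0.02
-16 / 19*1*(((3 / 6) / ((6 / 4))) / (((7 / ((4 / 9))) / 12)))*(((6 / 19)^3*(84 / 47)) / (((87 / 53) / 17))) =-22142976 / 177627523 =-0.12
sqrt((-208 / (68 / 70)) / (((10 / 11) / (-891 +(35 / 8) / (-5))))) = 458.33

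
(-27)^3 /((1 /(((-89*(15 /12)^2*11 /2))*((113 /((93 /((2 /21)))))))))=6048531225 /3472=1742088.49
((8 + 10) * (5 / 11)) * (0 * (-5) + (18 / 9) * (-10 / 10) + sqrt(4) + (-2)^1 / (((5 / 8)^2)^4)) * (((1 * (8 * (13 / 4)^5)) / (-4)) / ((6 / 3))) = 218997522432 / 859375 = 254833.48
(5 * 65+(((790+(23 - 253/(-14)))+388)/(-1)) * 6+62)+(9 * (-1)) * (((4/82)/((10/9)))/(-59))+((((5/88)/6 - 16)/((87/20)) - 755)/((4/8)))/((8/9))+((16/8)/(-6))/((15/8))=-33581519895659/3889171440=-8634.62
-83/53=-1.57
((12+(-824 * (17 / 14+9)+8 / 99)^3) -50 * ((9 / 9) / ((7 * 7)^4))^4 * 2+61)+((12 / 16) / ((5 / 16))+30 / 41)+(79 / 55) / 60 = -2619508742532999549330620987480990314791761647823 / 4393662778353928032676480588667505900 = -596201591855.98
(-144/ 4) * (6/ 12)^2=-9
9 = 9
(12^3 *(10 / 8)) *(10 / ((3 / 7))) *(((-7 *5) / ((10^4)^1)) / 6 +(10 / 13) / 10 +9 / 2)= 14992089 / 65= 230647.52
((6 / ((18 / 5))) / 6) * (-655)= -3275 / 18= -181.94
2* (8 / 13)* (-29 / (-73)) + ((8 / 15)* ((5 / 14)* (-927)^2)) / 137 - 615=528076639 / 910091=580.25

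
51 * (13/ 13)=51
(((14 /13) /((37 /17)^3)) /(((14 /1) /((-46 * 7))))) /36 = -790993 /11852802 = -0.07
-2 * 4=-8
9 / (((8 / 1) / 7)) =63 / 8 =7.88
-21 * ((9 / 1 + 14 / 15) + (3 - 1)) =-1253 / 5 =-250.60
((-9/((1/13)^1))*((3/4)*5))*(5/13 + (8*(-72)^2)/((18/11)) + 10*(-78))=-43110495/4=-10777623.75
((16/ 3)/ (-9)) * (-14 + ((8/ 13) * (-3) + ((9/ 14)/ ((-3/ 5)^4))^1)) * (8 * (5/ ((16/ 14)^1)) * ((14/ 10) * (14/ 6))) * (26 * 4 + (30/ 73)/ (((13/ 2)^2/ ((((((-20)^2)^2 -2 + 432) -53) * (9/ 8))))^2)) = 109219012782761042084/ 19759099581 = 5527529852.01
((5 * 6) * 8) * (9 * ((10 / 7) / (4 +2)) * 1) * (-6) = -21600 / 7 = -3085.71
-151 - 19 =-170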